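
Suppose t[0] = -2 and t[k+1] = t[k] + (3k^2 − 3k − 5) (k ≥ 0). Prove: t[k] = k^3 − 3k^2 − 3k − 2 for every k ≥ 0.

Base case: t[0] = -2, and 0^3 − 3·0^2 − 3·0 − 2 = -2.
Assume t[j] = j^3 − 3j^2 − 3j − 2.
Then t[j+1] = t[j] + (3j^2 − 3j − 5) = (j^3 − 3j^2 − 3j − 2) + (3j^2 − 3j − 5) = j^3 − 6j − 7,
and (j+1)^3 − 3·(j+1)^2 − 3·(j+1) − 2 = j^3 − 6j − 7.
This completes the inductive step, so t[k] = k^3 − 3k^2 − 3k − 2 for all k ≥ 0.

t[k] = k^3 − 3k^2 − 3k − 2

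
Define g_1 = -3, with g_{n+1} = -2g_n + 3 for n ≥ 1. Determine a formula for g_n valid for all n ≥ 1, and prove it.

Claim: g_n = 2·(-2)^n + 1.

Base case: g_1 = -3, and 2·(-2)^1 + 1 = -4 + 1 = -3.
Assume g_j = 2·(-2)^j + 1 for some j ≥ 1.
Then g_{j+1} = -2g_j + 3 = -2·(2·(-2)^j + 1) + 3 = -4·(-2)^j − 2 + 3 = 2·(-2)^{j+1} + 1.
So the formula holds for j+1, and by induction g_n = 2·(-2)^n + 1 for all n ≥ 1.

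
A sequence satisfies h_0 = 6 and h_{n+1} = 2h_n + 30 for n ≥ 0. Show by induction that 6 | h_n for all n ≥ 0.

Base case: h_0 = 6 = 6·1, so 6 | h_0.
Assume 6 | h_k, so h_k = 6t for some integer t.
Then h_{k+1} = 2h_k + 30 = 2·(6t) + 30 = 6(2t + 5), so 6 | h_{k+1}.
Hence 6 | h_n for every n ≥ 0, by induction.

6 | h_n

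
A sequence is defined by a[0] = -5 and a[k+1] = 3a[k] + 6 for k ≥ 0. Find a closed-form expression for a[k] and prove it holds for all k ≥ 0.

Claim: a[k] = -2·3^k − 3.

Base case: a[0] = -5, and -2·3^0 − 3 = -2 − 3 = -5.
Assume a[m] = -2·3^m − 3 for some m ≥ 0.
Then a[m+1] = 3a[m] + 6 = 3·(-2·3^m − 3) + 6 = -6·3^m − 9 + 6 = -2·3^{m+1} − 3.
This completes the inductive step, so a[k] = -2·3^k − 3 for all k ≥ 0.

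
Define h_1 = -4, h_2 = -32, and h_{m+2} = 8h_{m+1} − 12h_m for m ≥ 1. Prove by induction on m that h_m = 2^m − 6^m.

Base cases: h_1 = -4 and 2^1 − 6^1 = -4; h_2 = -32 and 2^2 − 6^2 = -32.
Assume h_i = 2^i − 6^i for all 1 ≤ i ≤ j, where j ≥ 2.
Then h_{j+1} = 8h_j − 12h_{j−1} = 8·(2^j − 6^j) − 12·(2^{j−1} − 6^{j−1}) = (8·2 − 12)2^{j−1} − (8·6 − 12)6^{j−1} = 4·2^{j−1} − 36·6^{j−1} = 2^{j+1} − 6^{j+1}.
Hence h_m = 2^m − 6^m for every m ≥ 1, by strong induction.

h_m = 2^m − 6^m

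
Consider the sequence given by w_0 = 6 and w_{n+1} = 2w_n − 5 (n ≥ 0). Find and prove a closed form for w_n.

Claim: w_n = 2^n + 5.

Base case: w_0 = 6, and 2^0 + 5 = 1 + 5 = 6.
Assume w_k = 2^k + 5 for some k ≥ 0.
Then w_{k+1} = 2w_k − 5 = 2·(2^k + 5) − 5 = 2^{k+1} + 10 − 5 = 2^{k+1} + 5.
Hence w_n = 2^n + 5 for every n ≥ 0, by induction.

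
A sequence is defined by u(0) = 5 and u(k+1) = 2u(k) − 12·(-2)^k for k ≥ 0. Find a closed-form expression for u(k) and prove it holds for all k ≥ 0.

Claim: u(k) = 2·2^k + 3·(-2)^k.

Base case: u(0) = 5, and 2·2^0 + 3·(-2)^0 = 2 + 3 = 5.
Assume u(j) = 2·2^j + 3·(-2)^j for some j ≥ 0.
Then u(j+1) = 2u(j) − 12·(-2)^j = 2·(2·2^j + 3·(-2)^j) − 12·(-2)^j = 2·2^{j+1} + 6·(-2)^j − 12·(-2)^j = 2·2^{j+1} − 6·(-2)^j = 2·2^{j+1} + 3·(-2)^{j+1}.
This completes the inductive step, so u(k) = 2·2^k + 3·(-2)^k for all k ≥ 0.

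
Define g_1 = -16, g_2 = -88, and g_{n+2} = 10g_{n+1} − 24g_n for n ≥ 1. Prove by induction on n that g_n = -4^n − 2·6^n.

Base cases: g_1 = -16 and -4^1 − 2·6^1 = -16; g_2 = -88 and -4^2 − 2·6^2 = -88.
Assume g_j = -4^j − 2·6^j for all 1 ≤ j ≤ m, where m ≥ 2.
Then g_{m+1} = 10g_m − 24g_{m−1} = 10·(-4^m − 2·6^m) − 24·(-4^{m−1} − 2·6^{m−1}) = -(10·4 − 24)4^{m−1} − 2·(10·6 − 24)6^{m−1} = -16·4^{m−1} − 72·6^{m−1} = -4^{m+1} − 2·6^{m+1}.
So the formula holds for m+1, and by strong induction g_n = -4^n − 2·6^n for all n ≥ 1.

g_n = -4^n − 2·6^n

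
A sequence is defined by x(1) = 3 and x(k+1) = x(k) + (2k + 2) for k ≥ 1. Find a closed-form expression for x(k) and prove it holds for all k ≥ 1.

Claim: x(k) = k^2 + k + 1.

Base case: x(1) = 3, and 1^2 + 1 + 1 = 3.
Assume x(m) = m^2 + m + 1.
Then x(m+1) = x(m) + (2m + 2) = (m^2 + m + 1) + (2m + 2) = m^2 + 3m + 3,
and (m+1)^2 + (m+1) + 1 = m^2 + 3m + 3.
This completes the inductive step, so x(k) = k^2 + k + 1 for all k ≥ 1.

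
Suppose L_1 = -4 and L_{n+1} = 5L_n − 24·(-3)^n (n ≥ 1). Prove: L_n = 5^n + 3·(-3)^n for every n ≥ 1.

Base case: L_1 = -4, and 5^1 + 3·(-3)^1 = 5 − 9 = -4.
Assume L_j = 5^j + 3·(-3)^j for some j ≥ 1.
Then L_{j+1} = 5L_j − 24·(-3)^j = 5·(5^j + 3·(-3)^j) − 24·(-3)^j = 5^{j+1} + 15·(-3)^j − 24·(-3)^j = 5^{j+1} − 9·(-3)^j = 5^{j+1} + 3·(-3)^{j+1}.
So the formula holds for j+1, and by induction L_n = 5^n + 3·(-3)^n for all n ≥ 1.

L_n = 5^n + 3·(-3)^n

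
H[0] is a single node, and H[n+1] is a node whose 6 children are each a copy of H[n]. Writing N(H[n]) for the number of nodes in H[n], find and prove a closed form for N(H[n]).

Claim: N(H[n]) = (6^{n+1} − 1)/5.

Base case: N(H[0]) = 1, and (6^{0+1} − 1)/5 = 1.
Assume N(H[m]) = (6^{m+1} − 1)/5.
Then N(H[m+1]) = 1 + 6N(H[m]) = 1 + 6·(6^{m+1} − 1)/5 = 1 + (6^{m+2} − 6)/5 = (5 + 6^{m+2} − 6)/5 = (6^{m+2} − 1)/5.
Hence N(H[n]) = (6^{n+1} − 1)/5 for every n ≥ 0, by induction.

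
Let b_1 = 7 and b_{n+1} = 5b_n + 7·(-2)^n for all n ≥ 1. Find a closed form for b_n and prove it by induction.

Claim: b_n = 5^n − (-2)^n.

Base case: b_1 = 7, and 5^1 − (-2)^1 = 5 + 2 = 7.
Assume b_r = 5^r − (-2)^r for some r ≥ 1.
Then b_{r+1} = 5b_r + 7·(-2)^r = 5·(5^r − (-2)^r) + 7·(-2)^r = 5^{r+1} − 5·(-2)^r + 7·(-2)^r = 5^{r+1} + 2·(-2)^r = 5^{r+1} − (-2)^{r+1}.
So the formula holds for r+1, and by induction b_n = 5^n − (-2)^n for all n ≥ 1.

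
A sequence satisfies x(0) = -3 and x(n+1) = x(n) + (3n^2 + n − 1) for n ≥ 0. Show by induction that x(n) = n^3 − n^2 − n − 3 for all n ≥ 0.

Base case: x(0) = -3, and 0^3 − 0^2 − 0 − 3 = -3.
Assume x(k) = k^3 − k^2 − k − 3.
Then x(k+1) = x(k) + (3k^2 + k − 1) = (k^3 − k^2 − k − 3) + (3k^2 + k − 1) = k^3 + 2k^2 − 4,
and (k+1)^3 − (k+1)^2 − (k+1) − 3 = k^3 + 2k^2 − 4.
By induction, x(n) = n^3 − n^2 − n − 3 for all n ≥ 0.

x(n) = n^3 − n^2 − n − 3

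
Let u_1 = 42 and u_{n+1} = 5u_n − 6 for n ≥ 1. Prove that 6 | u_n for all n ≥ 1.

Base case: u_1 = 42 = 6·7, so 6 | u_1.
Assume 6 | u_m, so u_m = 6t for some integer t.
Then u_{m+1} = 5u_m − 6 = 5·(6t) − 6 = 6(5t − 1), so 6 | u_{m+1}.
So the property holds for m+1, and by induction 6 | u_n for all n ≥ 1.

6 | u_n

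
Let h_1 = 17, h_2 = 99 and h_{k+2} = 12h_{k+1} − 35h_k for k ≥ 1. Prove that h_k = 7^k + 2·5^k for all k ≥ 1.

Base cases: h_1 = 17 and 7^1 + 2·5^1 = 17; h_2 = 99 and 7^2 + 2·5^2 = 99.
Assume h_i = 7^i + 2·5^i for all 1 ≤ i ≤ j, where j ≥ 2.
Then h_{j+1} = 12h_j − 35h_{j−1} = 12·(7^j + 2·5^j) − 35·(7^{j−1} + 2·5^{j−1}) = (12·7 − 35)7^{j−1} + 2·(12·5 − 35)5^{j−1} = 49·7^{j−1} + 50·5^{j−1} = 7^{j+1} + 2·5^{j+1}.
So the formula holds for j+1, and by strong induction h_k = 7^k + 2·5^k for all k ≥ 1.

h_k = 7^k + 2·5^k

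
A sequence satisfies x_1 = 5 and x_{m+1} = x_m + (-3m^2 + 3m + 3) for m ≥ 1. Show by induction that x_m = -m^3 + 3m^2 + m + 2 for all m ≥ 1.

Base case: x_1 = 5, and -1^3 + 3·1^2 + 1 + 2 = 5.
Assume x_k = -k^3 + 3k^2 + k + 2.
Then x_{k+1} = x_k + (-3k^2 + 3k + 3) = (-k^3 + 3k^2 + k + 2) + (-3k^2 + 3k + 3) = -k^3 + 4k + 5,
and -(k+1)^3 + 3·(k+1)^2 + (k+1) + 2 = -k^3 + 4k + 5.
Hence x_m = -m^3 + 3m^2 + m + 2 for every m ≥ 1, by induction.

x_m = -m^3 + 3m^2 + m + 2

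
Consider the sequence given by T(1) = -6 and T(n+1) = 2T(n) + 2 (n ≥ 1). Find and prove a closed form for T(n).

Claim: T(n) = -2^{n+1} − 2.

Base case: T(1) = -6, and -2^{1+1} − 2 = -4 − 2 = -6.
Assume T(r) = -2^{r+1} − 2 for some r ≥ 1.
Then T(r+1) = 2T(r) + 2 = 2·(-2^{r+1} − 2) + 2 = -2^{r+2} − 4 + 2 = -2^{r+2} − 2.
So the formula holds for r+1, and by induction T(n) = -2^{n+1} − 2 for all n ≥ 1.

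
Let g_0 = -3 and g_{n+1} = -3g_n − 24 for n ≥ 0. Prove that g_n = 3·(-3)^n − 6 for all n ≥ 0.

Base case: g_0 = -3, and 3·(-3)^0 − 6 = 3 − 6 = -3.
Assume g_j = 3·(-3)^j − 6 for some j ≥ 0.
Then g_{j+1} = -3g_j − 24 = -3·(3·(-3)^j − 6) − 24 = -9·(-3)^j + 18 − 24 = 3·(-3)^{j+1} − 6.
Hence g_n = 3·(-3)^n − 6 for every n ≥ 0, by induction.

g_n = 3·(-3)^n − 6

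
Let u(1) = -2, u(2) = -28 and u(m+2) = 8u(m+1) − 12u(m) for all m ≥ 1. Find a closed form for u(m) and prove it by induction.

Claim: u(m) = 2·2^m − 6^m.

Base cases: u(1) = -2 and 2·2^1 − 6^1 = -2; u(2) = -28 and 2·2^2 − 6^2 = -28.
Assume u(j) = 2·2^j − 6^j for all 1 ≤ j ≤ k, where k ≥ 2.
Then u(k+1) = 8u(k) − 12u(k−1) = 8·(2·2^k − 6^k) − 12·(2·2^{k−1} − 6^{k−1}) = 2·(8·2 − 12)2^{k−1} − (8·6 − 12)6^{k−1} = 8·2^{k−1} − 36·6^{k−1} = 2·2^{k+1} − 6^{k+1}.
Hence u(m) = 2·2^m − 6^m for every m ≥ 1, by strong induction.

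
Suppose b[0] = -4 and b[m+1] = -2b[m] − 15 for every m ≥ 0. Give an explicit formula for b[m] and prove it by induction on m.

Claim: b[m] = (-2)^m − 5.

Base case: b[0] = -4, and (-2)^0 − 5 = 1 − 5 = -4.
Assume b[k] = (-2)^k − 5 for some k ≥ 0.
Then b[k+1] = -2b[k] − 15 = -2·((-2)^k − 5) − 15 = -2·(-2)^k + 10 − 15 = (-2)^{k+1} − 5.
So the formula holds for k+1, and by induction b[m] = (-2)^m − 5 for all m ≥ 0.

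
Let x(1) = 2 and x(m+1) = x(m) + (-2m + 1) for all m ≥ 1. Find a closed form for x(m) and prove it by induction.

Claim: x(m) = -m^2 + 2m + 1.

Base case: x(1) = 2, and -1^2 + 2·1 + 1 = 2.
Assume x(r) = -r^2 + 2r + 1.
Then x(r+1) = x(r) + (-2r + 1) = (-r^2 + 2r + 1) + (-2r + 1) = -r^2 + 2,
and -(r+1)^2 + 2·(r+1) + 1 = -r^2 + 2.
Hence x(m) = -m^2 + 2m + 1 for every m ≥ 1, by induction.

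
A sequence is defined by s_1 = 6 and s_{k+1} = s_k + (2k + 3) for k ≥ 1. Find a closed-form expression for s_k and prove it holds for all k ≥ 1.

Claim: s_k = k^2 + 2k + 3.

Base case: s_1 = 6, and 1^2 + 2·1 + 3 = 6.
Assume s_r = r^2 + 2r + 3.
Then s_{r+1} = s_r + (2r + 3) = (r^2 + 2r + 3) + (2r + 3) = r^2 + 4r + 6,
and (r+1)^2 + 2·(r+1) + 3 = r^2 + 4r + 6.
This completes the inductive step, so s_k = k^2 + 2k + 3 for all k ≥ 1.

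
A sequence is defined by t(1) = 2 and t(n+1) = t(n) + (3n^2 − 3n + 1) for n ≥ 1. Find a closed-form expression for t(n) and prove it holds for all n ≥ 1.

Claim: t(n) = n^3 − 3n^2 + 3n + 1.

Base case: t(1) = 2, and 1^3 − 3·1^2 + 3·1 + 1 = 2.
Assume t(j) = j^3 − 3j^2 + 3j + 1.
Then t(j+1) = t(j) + (3j^2 − 3j + 1) = (j^3 − 3j^2 + 3j + 1) + (3j^2 − 3j + 1) = j^3 + 2,
and (j+1)^3 − 3·(j+1)^2 + 3·(j+1) + 1 = j^3 + 2.
This completes the inductive step, so t(n) = n^3 − 3n^2 + 3n + 1 for all n ≥ 1.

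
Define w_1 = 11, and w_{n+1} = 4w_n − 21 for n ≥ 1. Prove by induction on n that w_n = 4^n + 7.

Base case: w_1 = 11, and 4^1 + 7 = 4 + 7 = 11.
Assume w_k = 4^k + 7 for some k ≥ 1.
Then w_{k+1} = 4w_k − 21 = 4·(4^k + 7) − 21 = 4^{k+1} + 28 − 21 = 4^{k+1} + 7.
By induction, w_n = 4^n + 7 for all n ≥ 1.

w_n = 4^n + 7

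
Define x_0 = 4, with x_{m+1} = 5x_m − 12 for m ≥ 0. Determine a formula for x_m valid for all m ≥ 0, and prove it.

Claim: x_m = 5^m + 3.

Base case: x_0 = 4, and 5^0 + 3 = 1 + 3 = 4.
Assume x_r = 5^r + 3 for some r ≥ 0.
Then x_{r+1} = 5x_r − 12 = 5·(5^r + 3) − 12 = 5^{r+1} + 15 − 12 = 5^{r+1} + 3.
Hence x_m = 5^m + 3 for every m ≥ 0, by induction.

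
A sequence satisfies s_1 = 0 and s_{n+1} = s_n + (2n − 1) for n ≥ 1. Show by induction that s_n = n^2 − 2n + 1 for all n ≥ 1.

Base case: s_1 = 0, and 1^2 − 2·1 + 1 = 0.
Assume s_r = r^2 − 2r + 1.
Then s_{r+1} = s_r + (2r − 1) = (r^2 − 2r + 1) + (2r − 1) = r^2,
and (r+1)^2 − 2·(r+1) + 1 = r^2.
By induction, s_n = n^2 − 2n + 1 for all n ≥ 1.

s_n = n^2 − 2n + 1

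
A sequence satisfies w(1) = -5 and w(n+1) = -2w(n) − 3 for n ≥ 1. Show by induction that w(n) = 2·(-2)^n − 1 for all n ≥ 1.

Base case: w(1) = -5, and 2·(-2)^1 − 1 = -4 − 1 = -5.
Assume w(k) = 2·(-2)^k − 1 for some k ≥ 1.
Then w(k+1) = -2w(k) − 3 = -2·(2·(-2)^k − 1) − 3 = -4·(-2)^k + 2 − 3 = 2·(-2)^{k+1} − 1.
This completes the inductive step, so w(n) = 2·(-2)^n − 1 for all n ≥ 1.

w(n) = 2·(-2)^n − 1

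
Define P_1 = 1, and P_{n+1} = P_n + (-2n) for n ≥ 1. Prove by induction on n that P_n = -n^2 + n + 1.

Base case: P_1 = 1, and -1^2 + 1 + 1 = 1.
Assume P_m = -m^2 + m + 1.
Then P_{m+1} = P_m + (-2m) = (-m^2 + m + 1) + (-2m) = -m^2 − m + 1,
and -(m+1)^2 + (m+1) + 1 = -m^2 − m + 1.
By induction, P_n = -n^2 + n + 1 for all n ≥ 1.

P_n = -n^2 + n + 1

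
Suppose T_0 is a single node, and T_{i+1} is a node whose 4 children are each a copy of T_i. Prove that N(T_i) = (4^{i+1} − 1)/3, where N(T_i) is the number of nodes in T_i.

Base case: N(T_0) = 1, and (4^{0+1} − 1)/3 = 1.
Assume N(T_r) = (4^{r+1} − 1)/3.
Then N(T_{r+1}) = 1 + 4N(T_r) = 1 + 4·(4^{r+1} − 1)/3 = 1 + (4^{r+2} − 4)/3 = (3 + 4^{r+2} − 4)/3 = (4^{r+2} − 1)/3.
Hence N(T_i) = (4^{i+1} − 1)/3 for every i ≥ 0, by induction.

N(T_i) = (4^{i+1} − 1)/3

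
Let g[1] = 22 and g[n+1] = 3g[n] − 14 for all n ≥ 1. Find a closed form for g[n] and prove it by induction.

Claim: g[n] = 5·3^n + 7.

Base case: g[1] = 22, and 5·3^1 + 7 = 15 + 7 = 22.
Assume g[m] = 5·3^m + 7 for some m ≥ 1.
Then g[m+1] = 3g[m] − 14 = 3·(5·3^m + 7) − 14 = 15·3^m + 21 − 14 = 5·3^{m+1} + 7.
Hence g[n] = 5·3^n + 7 for every n ≥ 1, by induction.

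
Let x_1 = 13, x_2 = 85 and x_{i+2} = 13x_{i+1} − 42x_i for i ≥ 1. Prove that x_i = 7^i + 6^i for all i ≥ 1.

Base cases: x_1 = 13 and 7^1 + 6^1 = 13; x_2 = 85 and 7^2 + 6^2 = 85.
Assume x_j = 7^j + 6^j for all 1 ≤ j ≤ k, where k ≥ 2.
Then x_{k+1} = 13x_k − 42x_{k−1} = 13·(7^k + 6^k) − 42·(7^{k−1} + 6^{k−1}) = (13·7 − 42)7^{k−1} + (13·6 − 42)6^{k−1} = 49·7^{k−1} + 36·6^{k−1} = 7^{k+1} + 6^{k+1}.
By strong induction, x_i = 7^i + 6^i for all i ≥ 1.

x_i = 7^i + 6^i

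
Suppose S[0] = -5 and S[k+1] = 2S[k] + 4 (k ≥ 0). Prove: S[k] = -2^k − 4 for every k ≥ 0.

Base case: S[0] = -5, and -2^0 − 4 = -1 − 4 = -5.
Assume S[m] = -2^m − 4 for some m ≥ 0.
Then S[m+1] = 2S[m] + 4 = 2·(-2^m − 4) + 4 = -2^{m+1} − 8 + 4 = -2^{m+1} − 4.
Hence S[k] = -2^k − 4 for every k ≥ 0, by induction.

S[k] = -2^k − 4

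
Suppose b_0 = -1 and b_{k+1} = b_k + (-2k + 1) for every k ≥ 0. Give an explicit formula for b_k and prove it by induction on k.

Claim: b_k = -k^2 + 2k − 1.

Base case: b_0 = -1, and -0^2 + 2·0 − 1 = -1.
Assume b_j = -j^2 + 2j − 1.
Then b_{j+1} = b_j + (-2j + 1) = (-j^2 + 2j − 1) + (-2j + 1) = -j^2,
and -(j+1)^2 + 2·(j+1) − 1 = -j^2.
This completes the inductive step, so b_k = -k^2 + 2k − 1 for all k ≥ 0.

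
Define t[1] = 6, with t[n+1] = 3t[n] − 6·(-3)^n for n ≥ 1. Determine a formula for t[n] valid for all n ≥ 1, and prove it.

Claim: t[n] = 3·3^n + (-3)^n.

Base case: t[1] = 6, and 3·3^1 + (-3)^1 = 9 − 3 = 6.
Assume t[m] = 3·3^m + (-3)^m for some m ≥ 1.
Then t[m+1] = 3t[m] − 6·(-3)^m = 3·(3·3^m + (-3)^m) − 6·(-3)^m = 3·3^{m+1} + 3·(-3)^m − 6·(-3)^m = 3·3^{m+1} − 3·(-3)^m = 3·3^{m+1} + (-3)^{m+1}.
This completes the inductive step, so t[n] = 3·3^n + (-3)^n for all n ≥ 1.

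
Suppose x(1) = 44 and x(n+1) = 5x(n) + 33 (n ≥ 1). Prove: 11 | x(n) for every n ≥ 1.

Base case: x(1) = 44 = 11·4, so 11 | x(1).
Assume 11 | x(j), so x(j) = 11t for some integer t.
Then x(j+1) = 5x(j) + 33 = 5·(11t) + 33 = 11(5t + 3), so 11 | x(j+1).
By induction, 11 | x(n) for all n ≥ 1.

11 | x(n)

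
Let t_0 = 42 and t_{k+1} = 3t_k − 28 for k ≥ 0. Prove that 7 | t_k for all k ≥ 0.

Base case: t_0 = 42 = 7·6, so 7 | t_0.
Assume 7 | t_r, so t_r = 7s for some integer s.
Then t_{r+1} = 3t_r − 28 = 3·(7s) − 28 = 7(3s − 4), so 7 | t_{r+1}.
By induction, 7 | t_k for all k ≥ 0.

7 | t_k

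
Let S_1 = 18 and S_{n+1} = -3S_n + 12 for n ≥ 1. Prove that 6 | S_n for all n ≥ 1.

Base case: S_1 = 18 = 6·3, so 6 | S_1.
Assume 6 | S_r, so S_r = 6t for some integer t.
Then S_{r+1} = -3S_r + 12 = -3·(6t) + 12 = 6(-3t + 2), so 6 | S_{r+1}.
By induction, 6 | S_n for all n ≥ 1.

6 | S_n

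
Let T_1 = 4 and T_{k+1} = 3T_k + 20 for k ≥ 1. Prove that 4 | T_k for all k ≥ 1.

Base case: T_1 = 4 = 4·1, so 4 | T_1.
Assume 4 | T_r, so T_r = 4t for some integer t.
Then T_{r+1} = 3T_r + 20 = 3·(4t) + 20 = 4(3t + 5), so 4 | T_{r+1}.
Hence 4 | T_k for every k ≥ 1, by induction.

4 | T_k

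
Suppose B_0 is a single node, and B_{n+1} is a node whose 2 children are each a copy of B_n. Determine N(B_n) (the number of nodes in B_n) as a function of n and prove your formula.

Claim: N(B_n) = 2^{n+1} − 1.

Base case: N(B_0) = 1, and 2^{0+1} − 1 = 1.
Assume N(B_m) = 2^{m+1} − 1.
Then N(B_{m+1}) = 1 + 2N(B_m) = 1 + 2(2^{m+1} − 1) = 2^{m+2} − 2 + 1 = 2^{m+2} − 1.
Hence N(B_n) = 2^{n+1} − 1 for every n ≥ 0, by induction.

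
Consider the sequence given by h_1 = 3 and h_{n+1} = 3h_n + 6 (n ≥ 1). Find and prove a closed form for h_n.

Claim: h_n = 2·3^n − 3.

Base case: h_1 = 3, and 2·3^1 − 3 = 6 − 3 = 3.
Assume h_j = 2·3^j − 3 for some j ≥ 1.
Then h_{j+1} = 3h_j + 6 = 3·(2·3^j − 3) + 6 = 6·3^j − 9 + 6 = 2·3^{j+1} − 3.
This completes the inductive step, so h_n = 2·3^n − 3 for all n ≥ 1.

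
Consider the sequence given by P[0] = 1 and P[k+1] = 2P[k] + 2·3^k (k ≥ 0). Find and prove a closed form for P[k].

Claim: P[k] = -2^k + 2·3^k.

Base case: P[0] = 1, and -2^0 + 2·3^0 = -1 + 2 = 1.
Assume P[m] = -2^m + 2·3^m for some m ≥ 0.
Then P[m+1] = 2P[m] + 2·3^m = 2·(-2^m + 2·3^m) + 2·3^m = -2^{m+1} + 4·3^m + 2·3^m = -2^{m+1} + 6·3^m = -2^{m+1} + 2·3^{m+1}.
By induction, P[k] = -2^k + 2·3^k for all k ≥ 0.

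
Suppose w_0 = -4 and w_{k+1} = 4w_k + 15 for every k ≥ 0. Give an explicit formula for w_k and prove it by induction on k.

Claim: w_k = 4^k − 5.

Base case: w_0 = -4, and 4^0 − 5 = 1 − 5 = -4.
Assume w_r = 4^r − 5 for some r ≥ 0.
Then w_{r+1} = 4w_r + 15 = 4·(4^r − 5) + 15 = 4^{r+1} − 20 + 15 = 4^{r+1} − 5.
Hence w_k = 4^k − 5 for every k ≥ 0, by induction.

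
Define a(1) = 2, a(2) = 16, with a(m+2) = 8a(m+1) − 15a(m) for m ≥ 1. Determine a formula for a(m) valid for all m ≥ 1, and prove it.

Claim: a(m) = 5^m − 3^m.

Base cases: a(1) = 2 and 5^1 − 3^1 = 2; a(2) = 16 and 5^2 − 3^2 = 16.
Assume a(j) = 5^j − 3^j for all 1 ≤ j ≤ k, where k ≥ 2.
Then a(k+1) = 8a(k) − 15a(k−1) = 8·(5^k − 3^k) − 15·(5^{k−1} − 3^{k−1}) = (8·5 − 15)5^{k−1} − (8·3 − 15)3^{k−1} = 25·5^{k−1} − 9·3^{k−1} = 5^{k+1} − 3^{k+1}.
So the formula holds for k+1, and by strong induction a(m) = 5^m − 3^m for all m ≥ 1.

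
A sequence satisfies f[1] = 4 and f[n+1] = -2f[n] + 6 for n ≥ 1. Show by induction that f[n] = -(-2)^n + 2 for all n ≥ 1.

Base case: f[1] = 4, and -(-2)^1 + 2 = 2 + 2 = 4.
Assume f[r] = -(-2)^r + 2 for some r ≥ 1.
Then f[r+1] = -2f[r] + 6 = -2·(-(-2)^r + 2) + 6 = 2·(-2)^r − 4 + 6 = -(-2)^{r+1} + 2.
By induction, f[n] = -(-2)^n + 2 for all n ≥ 1.

f[n] = -(-2)^n + 2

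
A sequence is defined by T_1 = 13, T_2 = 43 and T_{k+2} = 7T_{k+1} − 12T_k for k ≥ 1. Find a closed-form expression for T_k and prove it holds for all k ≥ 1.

Claim: T_k = 3·3^k + 4^k.

Base cases: T_1 = 13 and 3·3^1 + 4^1 = 13; T_2 = 43 and 3·3^2 + 4^2 = 43.
Assume T_j = 3·3^j + 4^j for all 1 ≤ j ≤ m, where m ≥ 2.
Then T_{m+1} = 7T_m − 12T_{m−1} = 7·(3·3^m + 4^m) − 12·(3·3^{m−1} + 4^{m−1}) = 3·(7·3 − 12)3^{m−1} + (7·4 − 12)4^{m−1} = 27·3^{m−1} + 16·4^{m−1} = 3·3^{m+1} + 4^{m+1}.
By strong induction, T_k = 3·3^k + 4^k for all k ≥ 1.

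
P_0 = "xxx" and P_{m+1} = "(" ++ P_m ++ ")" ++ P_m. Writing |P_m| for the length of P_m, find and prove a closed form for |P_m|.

Claim: |P_m| = 5·2^m − 2.

Base case: |P_0| = 3, and 5·2^0 − 2 = 3.
Assume |P_r| = 5·2^r − 2.
Then |P_{r+1}| = 1 + |P_r| + 1 + |P_r| = 2|P_r| + 2 = 2(5·2^r − 2) + 2 = 5·2^{r+1} − 4 + 2 = 5·2^{r+1} − 2.
Hence |P_m| = 5·2^m − 2 for every m ≥ 0, by induction.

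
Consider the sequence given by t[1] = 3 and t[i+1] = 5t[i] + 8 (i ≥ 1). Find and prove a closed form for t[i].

Claim: t[i] = 5^i − 2.

Base case: t[1] = 3, and 5^1 − 2 = 5 − 2 = 3.
Assume t[r] = 5^r − 2 for some r ≥ 1.
Then t[r+1] = 5t[r] + 8 = 5·(5^r − 2) + 8 = 5^{r+1} − 10 + 8 = 5^{r+1} − 2.
So the formula holds for r+1, and by induction t[i] = 5^i − 2 for all i ≥ 1.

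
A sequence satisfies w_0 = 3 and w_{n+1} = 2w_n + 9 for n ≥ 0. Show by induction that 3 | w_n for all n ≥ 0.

Base case: w_0 = 3 = 3·1, so 3 | w_0.
Assume 3 | w_r, so w_r = 3t for some integer t.
Then w_{r+1} = 2w_r + 9 = 2·(3t) + 9 = 3(2t + 3), so 3 | w_{r+1}.
This completes the inductive step, so 3 | w_n for all n ≥ 0.

3 | w_n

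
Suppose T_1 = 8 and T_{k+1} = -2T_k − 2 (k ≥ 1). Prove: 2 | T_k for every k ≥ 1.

Base case: T_1 = 8 = 2·4, so 2 | T_1.
Assume 2 | T_r, so T_r = 2t for some integer t.
Then T_{r+1} = -2T_r − 2 = -2·(2t) − 2 = 2(-2t − 1), so 2 | T_{r+1}.
By induction, 2 | T_k for all k ≥ 1.

2 | T_k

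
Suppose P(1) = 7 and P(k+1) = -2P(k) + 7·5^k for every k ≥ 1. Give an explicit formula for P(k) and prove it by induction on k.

Claim: P(k) = -(-2)^k + 5^k.

Base case: P(1) = 7, and -(-2)^1 + 5^1 = 2 + 5 = 7.
Assume P(m) = -(-2)^m + 5^m for some m ≥ 1.
Then P(m+1) = -2P(m) + 7·5^m = -2·(-(-2)^m + 5^m) + 7·5^m = -(-2)^{m+1} − 2·5^m + 7·5^m = -(-2)^{m+1} + 5·5^m = -(-2)^{m+1} + 5^{m+1}.
So the formula holds for m+1, and by induction P(k) = -(-2)^k + 5^k for all k ≥ 1.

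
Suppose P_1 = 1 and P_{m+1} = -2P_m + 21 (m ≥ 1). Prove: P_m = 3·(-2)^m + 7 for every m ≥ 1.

Base case: P_1 = 1, and 3·(-2)^1 + 7 = -6 + 7 = 1.
Assume P_j = 3·(-2)^j + 7 for some j ≥ 1.
Then P_{j+1} = -2P_j + 21 = -2·(3·(-2)^j + 7) + 21 = -6·(-2)^j − 14 + 21 = 3·(-2)^{j+1} + 7.
Hence P_m = 3·(-2)^m + 7 for every m ≥ 1, by induction.

P_m = 3·(-2)^m + 7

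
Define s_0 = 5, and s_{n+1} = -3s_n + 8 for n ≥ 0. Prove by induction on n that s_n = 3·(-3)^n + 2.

Base case: s_0 = 5, and 3·(-3)^0 + 2 = 3 + 2 = 5.
Assume s_m = 3·(-3)^m + 2 for some m ≥ 0.
Then s_{m+1} = -3s_m + 8 = -3·(3·(-3)^m + 2) + 8 = -9·(-3)^m − 6 + 8 = 3·(-3)^{m+1} + 2.
So the formula holds for m+1, and by induction s_n = 3·(-3)^n + 2 for all n ≥ 0.

s_n = 3·(-3)^n + 2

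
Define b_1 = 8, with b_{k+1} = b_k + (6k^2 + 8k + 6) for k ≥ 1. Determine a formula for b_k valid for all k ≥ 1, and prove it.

Claim: b_k = 2k^3 + k^2 + 3k + 2.

Base case: b_1 = 8, and 2·1^3 + 1^2 + 3·1 + 2 = 8.
Assume b_r = 2r^3 + r^2 + 3r + 2.
Then b_{r+1} = b_r + (6r^2 + 8r + 6) = (2r^3 + r^2 + 3r + 2) + (6r^2 + 8r + 6) = 2r^3 + 7r^2 + 11r + 8,
and 2·(r+1)^3 + (r+1)^2 + 3·(r+1) + 2 = 2r^3 + 7r^2 + 11r + 8.
Hence b_k = 2k^3 + k^2 + 3k + 2 for every k ≥ 1, by induction.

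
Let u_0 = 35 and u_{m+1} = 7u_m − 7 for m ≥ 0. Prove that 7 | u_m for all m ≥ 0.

Base case: u_0 = 35 = 7·5, so 7 | u_0.
Assume 7 | u_r, so u_r = 7t for some integer t.
Then u_{r+1} = 7u_r − 7 = 7·(7t) − 7 = 7(7t − 1), so 7 | u_{r+1}.
So the property holds for r+1, and by induction 7 | u_m for all m ≥ 0.

7 | u_m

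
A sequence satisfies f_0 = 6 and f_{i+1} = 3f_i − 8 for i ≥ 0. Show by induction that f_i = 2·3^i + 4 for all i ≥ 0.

Base case: f_0 = 6, and 2·3^0 + 4 = 2 + 4 = 6.
Assume f_r = 2·3^r + 4 for some r ≥ 0.
Then f_{r+1} = 3f_r − 8 = 3·(2·3^r + 4) − 8 = 6·3^r + 12 − 8 = 2·3^{r+1} + 4.
So the formula holds for r+1, and by induction f_i = 2·3^i + 4 for all i ≥ 0.

f_i = 2·3^i + 4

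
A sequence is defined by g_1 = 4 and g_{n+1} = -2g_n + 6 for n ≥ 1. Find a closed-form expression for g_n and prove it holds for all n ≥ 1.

Claim: g_n = -(-2)^n + 2.

Base case: g_1 = 4, and -(-2)^1 + 2 = 2 + 2 = 4.
Assume g_k = -(-2)^k + 2 for some k ≥ 1.
Then g_{k+1} = -2g_k + 6 = -2·(-(-2)^k + 2) + 6 = 2·(-2)^k − 4 + 6 = -(-2)^{k+1} + 2.
So the formula holds for k+1, and by induction g_n = -(-2)^n + 2 for all n ≥ 1.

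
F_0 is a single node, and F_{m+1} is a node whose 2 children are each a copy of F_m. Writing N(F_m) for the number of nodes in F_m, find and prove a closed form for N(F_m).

Claim: N(F_m) = 2^{m+1} − 1.

Base case: N(F_0) = 1, and 2^{0+1} − 1 = 1.
Assume N(F_j) = 2^{j+1} − 1.
Then N(F_{j+1}) = 1 + 2N(F_j) = 1 + 2(2^{j+1} − 1) = 2^{j+2} − 2 + 1 = 2^{j+2} − 1.
So the formula holds for j+1, and by induction N(F_m) = 2^{m+1} − 1 for all m ≥ 0.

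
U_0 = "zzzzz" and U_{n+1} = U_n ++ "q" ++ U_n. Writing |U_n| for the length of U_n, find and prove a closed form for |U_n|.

Claim: |U_n| = 6·2^n − 1.

Base case: |U_0| = 5, and 6·2^0 − 1 = 5.
Assume |U_j| = 6·2^j − 1.
Then |U_{j+1}| = |U_j| + 1 + |U_j| = 2|U_j| + 1 = 2(6·2^j − 1) + 1 = 6·2^{j+1} − 2 + 1 = 6·2^{j+1} − 1.
This completes the inductive step, so |U_n| = 6·2^n − 1 for all n ≥ 0.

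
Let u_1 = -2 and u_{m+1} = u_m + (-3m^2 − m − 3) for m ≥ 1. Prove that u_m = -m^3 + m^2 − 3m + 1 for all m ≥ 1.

Base case: u_1 = -2, and -1^3 + 1^2 − 3·1 + 1 = -2.
Assume u_j = -j^3 + j^2 − 3j + 1.
Then u_{j+1} = u_j + (-3j^2 − j − 3) = (-j^3 + j^2 − 3j + 1) + (-3j^2 − j − 3) = -j^3 − 2j^2 − 4j − 2,
and -(j+1)^3 + (j+1)^2 − 3·(j+1) + 1 = -j^3 − 2j^2 − 4j − 2.
This completes the inductive step, so u_m = -m^3 + m^2 − 3m + 1 for all m ≥ 1.

u_m = -m^3 + m^2 − 3m + 1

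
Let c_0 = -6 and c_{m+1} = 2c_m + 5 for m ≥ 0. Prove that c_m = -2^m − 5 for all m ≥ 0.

Base case: c_0 = -6, and -2^0 − 5 = -1 − 5 = -6.
Assume c_j = -2^j − 5 for some j ≥ 0.
Then c_{j+1} = 2c_j + 5 = 2·(-2^j − 5) + 5 = -2^{j+1} − 10 + 5 = -2^{j+1} − 5.
Hence c_m = -2^m − 5 for every m ≥ 0, by induction.

c_m = -2^m − 5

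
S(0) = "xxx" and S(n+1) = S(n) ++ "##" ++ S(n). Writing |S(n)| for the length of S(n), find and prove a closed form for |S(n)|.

Claim: |S(n)| = 5·2^n − 2.

Base case: |S(0)| = 3, and 5·2^0 − 2 = 3.
Assume |S(j)| = 5·2^j − 2.
Then |S(j+1)| = |S(j)| + 2 + |S(j)| = 2|S(j)| + 2 = 2(5·2^j − 2) + 2 = 5·2^{j+1} − 4 + 2 = 5·2^{j+1} − 2.
This completes the inductive step, so |S(n)| = 5·2^n − 2 for all n ≥ 0.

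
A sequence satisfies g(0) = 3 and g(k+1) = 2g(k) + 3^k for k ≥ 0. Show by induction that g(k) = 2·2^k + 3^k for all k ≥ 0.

Base case: g(0) = 3, and 2·2^0 + 3^0 = 2 + 1 = 3.
Assume g(m) = 2·2^m + 3^m for some m ≥ 0.
Then g(m+1) = 2g(m) + 3^m = 2·(2·2^m + 3^m) + 3^m = 2·2^{m+1} + 2·3^m + 3^m = 2·2^{m+1} + 3·3^m = 2·2^{m+1} + 3^{m+1}.
So the formula holds for m+1, and by induction g(k) = 2·2^k + 3^k for all k ≥ 0.

g(k) = 2·2^k + 3^k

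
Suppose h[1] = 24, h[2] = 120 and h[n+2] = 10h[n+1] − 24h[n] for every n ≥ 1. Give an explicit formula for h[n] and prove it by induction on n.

Claim: h[n] = 3·4^n + 2·6^n.

Base cases: h[1] = 24 and 3·4^1 + 2·6^1 = 24; h[2] = 120 and 3·4^2 + 2·6^2 = 120.
Assume h[i] = 3·4^i + 2·6^i for all 1 ≤ i ≤ j, where j ≥ 2.
Then h[j+1] = 10h[j] − 24h[j−1] = 10·(3·4^j + 2·6^j) − 24·(3·4^{j−1} + 2·6^{j−1}) = 3·(10·4 − 24)4^{j−1} + 2·(10·6 − 24)6^{j−1} = 48·4^{j−1} + 72·6^{j−1} = 3·4^{j+1} + 2·6^{j+1}.
Hence h[n] = 3·4^n + 2·6^n for every n ≥ 1, by strong induction.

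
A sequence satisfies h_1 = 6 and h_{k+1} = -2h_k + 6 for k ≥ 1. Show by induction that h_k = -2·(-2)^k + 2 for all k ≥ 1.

Base case: h_1 = 6, and -2·(-2)^1 + 2 = 4 + 2 = 6.
Assume h_m = -2·(-2)^m + 2 for some m ≥ 1.
Then h_{m+1} = -2h_m + 6 = -2·(-2·(-2)^m + 2) + 6 = 4·(-2)^m − 4 + 6 = -2·(-2)^{m+1} + 2.
This completes the inductive step, so h_k = -2·(-2)^k + 2 for all k ≥ 1.

h_k = -2·(-2)^k + 2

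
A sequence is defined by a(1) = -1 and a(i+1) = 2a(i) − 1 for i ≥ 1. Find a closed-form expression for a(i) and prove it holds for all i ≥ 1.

Claim: a(i) = -2^i + 1.

Base case: a(1) = -1, and -2^1 + 1 = -2 + 1 = -1.
Assume a(m) = -2^m + 1 for some m ≥ 1.
Then a(m+1) = 2a(m) − 1 = 2·(-2^m + 1) − 1 = -2^{m+1} + 2 − 1 = -2^{m+1} + 1.
By induction, a(i) = -2^i + 1 for all i ≥ 1.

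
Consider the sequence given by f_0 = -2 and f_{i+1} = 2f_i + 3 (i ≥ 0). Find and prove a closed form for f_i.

Claim: f_i = 2^i − 3.

Base case: f_0 = -2, and 2^0 − 3 = 1 − 3 = -2.
Assume f_r = 2^r − 3 for some r ≥ 0.
Then f_{r+1} = 2f_r + 3 = 2·(2^r − 3) + 3 = 2^{r+1} − 6 + 3 = 2^{r+1} − 3.
By induction, f_i = 2^i − 3 for all i ≥ 0.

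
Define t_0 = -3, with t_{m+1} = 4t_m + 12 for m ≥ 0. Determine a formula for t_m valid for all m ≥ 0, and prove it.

Claim: t_m = 4^m − 4.

Base case: t_0 = -3, and 4^0 − 4 = 1 − 4 = -3.
Assume t_j = 4^j − 4 for some j ≥ 0.
Then t_{j+1} = 4t_j + 12 = 4·(4^j − 4) + 12 = 4^{j+1} − 16 + 12 = 4^{j+1} − 4.
So the formula holds for j+1, and by induction t_m = 4^m − 4 for all m ≥ 0.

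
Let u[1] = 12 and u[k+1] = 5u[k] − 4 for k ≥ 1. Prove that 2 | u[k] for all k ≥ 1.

Base case: u[1] = 12 = 2·6, so 2 | u[1].
Assume 2 | u[r], so u[r] = 2t for some integer t.
Then u[r+1] = 5u[r] − 4 = 5·(2t) − 4 = 2(5t − 2), so 2 | u[r+1].
By induction, 2 | u[k] for all k ≥ 1.

2 | u[k]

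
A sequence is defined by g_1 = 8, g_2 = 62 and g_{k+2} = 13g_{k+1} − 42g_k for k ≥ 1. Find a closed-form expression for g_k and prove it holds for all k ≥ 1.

Claim: g_k = -6^k + 2·7^k.

Base cases: g_1 = 8 and -6^1 + 2·7^1 = 8; g_2 = 62 and -6^2 + 2·7^2 = 62.
Assume g_j = -6^j + 2·7^j for all 1 ≤ j ≤ r, where r ≥ 2.
Then g_{r+1} = 13g_r − 42g_{r−1} = 13·(-6^r + 2·7^r) − 42·(-6^{r−1} + 2·7^{r−1}) = -(13·6 − 42)6^{r−1} + 2·(13·7 − 42)7^{r−1} = -36·6^{r−1} + 98·7^{r−1} = -6^{r+1} + 2·7^{r+1}.
This completes the inductive step, so g_k = -6^k + 2·7^k for all k ≥ 1.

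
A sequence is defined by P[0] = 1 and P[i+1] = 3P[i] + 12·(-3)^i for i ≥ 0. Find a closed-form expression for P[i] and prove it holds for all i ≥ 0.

Claim: P[i] = 3·3^i − 2·(-3)^i.

Base case: P[0] = 1, and 3·3^0 − 2·(-3)^0 = 3 − 2 = 1.
Assume P[r] = 3·3^r − 2·(-3)^r for some r ≥ 0.
Then P[r+1] = 3P[r] + 12·(-3)^r = 3·(3·3^r − 2·(-3)^r) + 12·(-3)^r = 3·3^{r+1} − 6·(-3)^r + 12·(-3)^r = 3·3^{r+1} + 6·(-3)^r = 3·3^{r+1} − 2·(-3)^{r+1}.
By induction, P[i] = 3·3^i − 2·(-3)^i for all i ≥ 0.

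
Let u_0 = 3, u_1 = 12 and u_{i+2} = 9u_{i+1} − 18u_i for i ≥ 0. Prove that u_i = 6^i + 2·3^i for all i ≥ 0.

Base cases: u_0 = 3 and 6^0 + 2·3^0 = 3; u_1 = 12 and 6^1 + 2·3^1 = 12.
Assume u_j = 6^j + 2·3^j for all 0 ≤ j ≤ k, where k ≥ 1.
Then u_{k+1} = 9u_k − 18u_{k−1} = 9·(6^k + 2·3^k) − 18·(6^{k−1} + 2·3^{k−1}) = (9·6 − 18)6^{k−1} + 2·(9·3 − 18)3^{k−1} = 36·6^{k−1} + 18·3^{k−1} = 6^{k+1} + 2·3^{k+1}.
By strong induction, u_i = 6^i + 2·3^i for all i ≥ 0.

u_i = 6^i + 2·3^i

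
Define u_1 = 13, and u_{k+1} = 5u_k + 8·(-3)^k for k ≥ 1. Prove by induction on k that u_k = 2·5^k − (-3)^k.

Base case: u_1 = 13, and 2·5^1 − (-3)^1 = 10 + 3 = 13.
Assume u_j = 2·5^j − (-3)^j for some j ≥ 1.
Then u_{j+1} = 5u_j + 8·(-3)^j = 5·(2·5^j − (-3)^j) + 8·(-3)^j = 2·5^{j+1} − 5·(-3)^j + 8·(-3)^j = 2·5^{j+1} + 3·(-3)^j = 2·5^{j+1} − (-3)^{j+1}.
This completes the inductive step, so u_k = 2·5^k − (-3)^k for all k ≥ 1.

u_k = 2·5^k − (-3)^k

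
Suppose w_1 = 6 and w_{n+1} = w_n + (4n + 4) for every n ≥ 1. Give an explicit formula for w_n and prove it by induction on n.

Claim: w_n = 2n^2 + 2n + 2.

Base case: w_1 = 6, and 2·1^2 + 2·1 + 2 = 6.
Assume w_j = 2j^2 + 2j + 2.
Then w_{j+1} = w_j + (4j + 4) = (2j^2 + 2j + 2) + (4j + 4) = 2j^2 + 6j + 6,
and 2·(j+1)^2 + 2·(j+1) + 2 = 2j^2 + 6j + 6.
This completes the inductive step, so w_n = 2n^2 + 2n + 2 for all n ≥ 1.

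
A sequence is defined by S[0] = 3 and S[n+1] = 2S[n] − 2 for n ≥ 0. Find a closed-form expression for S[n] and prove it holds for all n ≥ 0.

Claim: S[n] = 2^n + 2.

Base case: S[0] = 3, and 2^0 + 2 = 1 + 2 = 3.
Assume S[m] = 2^m + 2 for some m ≥ 0.
Then S[m+1] = 2S[m] − 2 = 2·(2^m + 2) − 2 = 2^{m+1} + 4 − 2 = 2^{m+1} + 2.
So the formula holds for m+1, and by induction S[n] = 2^n + 2 for all n ≥ 0.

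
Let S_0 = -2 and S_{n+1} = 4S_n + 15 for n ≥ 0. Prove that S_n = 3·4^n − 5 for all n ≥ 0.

Base case: S_0 = -2, and 3·4^0 − 5 = 3 − 5 = -2.
Assume S_r = 3·4^r − 5 for some r ≥ 0.
Then S_{r+1} = 4S_r + 15 = 4·(3·4^r − 5) + 15 = 12·4^r − 20 + 15 = 3·4^{r+1} − 5.
This completes the inductive step, so S_n = 3·4^n − 5 for all n ≥ 0.

S_n = 3·4^n − 5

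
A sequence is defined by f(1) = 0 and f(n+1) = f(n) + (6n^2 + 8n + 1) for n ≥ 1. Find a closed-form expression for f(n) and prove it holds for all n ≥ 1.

Claim: f(n) = 2n^3 + n^2 − 2n − 1.

Base case: f(1) = 0, and 2·1^3 + 1^2 − 2·1 − 1 = 0.
Assume f(r) = 2r^3 + r^2 − 2r − 1.
Then f(r+1) = f(r) + (6r^2 + 8r + 1) = (2r^3 + r^2 − 2r − 1) + (6r^2 + 8r + 1) = 2r^3 + 7r^2 + 6r,
and 2·(r+1)^3 + (r+1)^2 − 2·(r+1) − 1 = 2r^3 + 7r^2 + 6r.
This completes the inductive step, so f(n) = 2n^3 + n^2 − 2n − 1 for all n ≥ 1.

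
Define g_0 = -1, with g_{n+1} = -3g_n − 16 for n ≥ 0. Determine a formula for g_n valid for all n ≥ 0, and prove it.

Claim: g_n = 3·(-3)^n − 4.

Base case: g_0 = -1, and 3·(-3)^0 − 4 = 3 − 4 = -1.
Assume g_m = 3·(-3)^m − 4 for some m ≥ 0.
Then g_{m+1} = -3g_m − 16 = -3·(3·(-3)^m − 4) − 16 = -9·(-3)^m + 12 − 16 = 3·(-3)^{m+1} − 4.
So the formula holds for m+1, and by induction g_n = 3·(-3)^n − 4 for all n ≥ 0.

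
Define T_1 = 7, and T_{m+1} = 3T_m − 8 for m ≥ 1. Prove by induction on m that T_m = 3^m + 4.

Base case: T_1 = 7, and 3^1 + 4 = 3 + 4 = 7.
Assume T_r = 3^r + 4 for some r ≥ 1.
Then T_{r+1} = 3T_r − 8 = 3·(3^r + 4) − 8 = 3^{r+1} + 12 − 8 = 3^{r+1} + 4.
So the formula holds for r+1, and by induction T_m = 3^m + 4 for all m ≥ 1.

T_m = 3^m + 4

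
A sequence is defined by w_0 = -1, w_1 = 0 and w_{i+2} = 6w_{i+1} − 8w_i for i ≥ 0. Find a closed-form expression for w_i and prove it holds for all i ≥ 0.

Claim: w_i = 4^i − 2·2^i.

Base cases: w_0 = -1 and 4^0 − 2·2^0 = -1; w_1 = 0 and 4^1 − 2·2^1 = 0.
Assume w_t = 4^t − 2·2^t for all 0 ≤ t ≤ j, where j ≥ 1.
Then w_{j+1} = 6w_j − 8w_{j−1} = 6·(4^j − 2·2^j) − 8·(4^{j−1} − 2·2^{j−1}) = (6·4 − 8)4^{j−1} − 2·(6·2 − 8)2^{j−1} = 16·4^{j−1} − 8·2^{j−1} = 4^{j+1} − 2·2^{j+1}.
By strong induction, w_i = 4^i − 2·2^i for all i ≥ 0.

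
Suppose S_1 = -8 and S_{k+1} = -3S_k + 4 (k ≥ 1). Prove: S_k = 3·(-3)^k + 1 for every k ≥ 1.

Base case: S_1 = -8, and 3·(-3)^1 + 1 = -9 + 1 = -8.
Assume S_m = 3·(-3)^m + 1 for some m ≥ 1.
Then S_{m+1} = -3S_m + 4 = -3·(3·(-3)^m + 1) + 4 = -9·(-3)^m − 3 + 4 = 3·(-3)^{m+1} + 1.
By induction, S_k = 3·(-3)^k + 1 for all k ≥ 1.

S_k = 3·(-3)^k + 1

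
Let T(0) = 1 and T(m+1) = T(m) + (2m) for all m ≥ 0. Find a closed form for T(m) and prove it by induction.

Claim: T(m) = m^2 − m + 1.

Base case: T(0) = 1, and 0^2 − 0 + 1 = 1.
Assume T(j) = j^2 − j + 1.
Then T(j+1) = T(j) + (2j) = (j^2 − j + 1) + (2j) = j^2 + j + 1,
and (j+1)^2 − (j+1) + 1 = j^2 + j + 1.
This completes the inductive step, so T(m) = m^2 − m + 1 for all m ≥ 0.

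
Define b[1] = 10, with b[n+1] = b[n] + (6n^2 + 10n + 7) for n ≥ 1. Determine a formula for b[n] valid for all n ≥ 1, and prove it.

Claim: b[n] = 2n^3 + 2n^2 + 3n + 3.

Base case: b[1] = 10, and 2·1^3 + 2·1^2 + 3·1 + 3 = 10.
Assume b[m] = 2m^3 + 2m^2 + 3m + 3.
Then b[m+1] = b[m] + (6m^2 + 10m + 7) = (2m^3 + 2m^2 + 3m + 3) + (6m^2 + 10m + 7) = 2m^3 + 8m^2 + 13m + 10,
and 2·(m+1)^3 + 2·(m+1)^2 + 3·(m+1) + 3 = 2m^3 + 8m^2 + 13m + 10.
Hence b[n] = 2n^3 + 2n^2 + 3n + 3 for every n ≥ 1, by induction.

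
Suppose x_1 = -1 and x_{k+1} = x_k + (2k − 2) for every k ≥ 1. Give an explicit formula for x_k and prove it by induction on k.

Claim: x_k = k^2 − 3k + 1.

Base case: x_1 = -1, and 1^2 − 3·1 + 1 = -1.
Assume x_j = j^2 − 3j + 1.
Then x_{j+1} = x_j + (2j − 2) = (j^2 − 3j + 1) + (2j − 2) = j^2 − j − 1,
and (j+1)^2 − 3·(j+1) + 1 = j^2 − j − 1.
Hence x_k = k^2 − 3k + 1 for every k ≥ 1, by induction.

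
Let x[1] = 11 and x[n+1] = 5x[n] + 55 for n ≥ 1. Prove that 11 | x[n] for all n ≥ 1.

Base case: x[1] = 11 = 11·1, so 11 | x[1].
Assume 11 | x[r], so x[r] = 11t for some integer t.
Then x[r+1] = 5x[r] + 55 = 5·(11t) + 55 = 11(5t + 5), so 11 | x[r+1].
This completes the inductive step, so 11 | x[n] for all n ≥ 1.

11 | x[n]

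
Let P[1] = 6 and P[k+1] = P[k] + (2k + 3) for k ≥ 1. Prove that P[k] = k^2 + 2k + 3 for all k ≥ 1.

Base case: P[1] = 6, and 1^2 + 2·1 + 3 = 6.
Assume P[r] = r^2 + 2r + 3.
Then P[r+1] = P[r] + (2r + 3) = (r^2 + 2r + 3) + (2r + 3) = r^2 + 4r + 6,
and (r+1)^2 + 2·(r+1) + 3 = r^2 + 4r + 6.
By induction, P[k] = k^2 + 2k + 3 for all k ≥ 1.

P[k] = k^2 + 2k + 3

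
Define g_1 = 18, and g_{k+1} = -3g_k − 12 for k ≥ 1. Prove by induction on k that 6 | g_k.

Base case: g_1 = 18 = 6·3, so 6 | g_1.
Assume 6 | g_r, so g_r = 6t for some integer t.
Then g_{r+1} = -3g_r − 12 = -3·(6t) − 12 = 6(-3t − 2), so 6 | g_{r+1}.
By induction, 6 | g_k for all k ≥ 1.

6 | g_k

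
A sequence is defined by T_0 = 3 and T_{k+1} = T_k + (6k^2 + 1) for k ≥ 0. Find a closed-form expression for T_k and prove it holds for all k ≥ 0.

Claim: T_k = 2k^3 − 3k^2 + 2k + 3.

Base case: T_0 = 3, and 2·0^3 − 3·0^2 + 2·0 + 3 = 3.
Assume T_m = 2m^3 − 3m^2 + 2m + 3.
Then T_{m+1} = T_m + (6m^2 + 1) = (2m^3 − 3m^2 + 2m + 3) + (6m^2 + 1) = 2m^3 + 3m^2 + 2m + 4,
and 2·(m+1)^3 − 3·(m+1)^2 + 2·(m+1) + 3 = 2m^3 + 3m^2 + 2m + 4.
Hence T_k = 2k^3 − 3k^2 + 2k + 3 for every k ≥ 0, by induction.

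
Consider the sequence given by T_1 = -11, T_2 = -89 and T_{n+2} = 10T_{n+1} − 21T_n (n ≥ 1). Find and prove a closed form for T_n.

Claim: T_n = 3^n − 2·7^n.

Base cases: T_1 = -11 and 3^1 − 2·7^1 = -11; T_2 = -89 and 3^2 − 2·7^2 = -89.
Assume T_i = 3^i − 2·7^i for all 1 ≤ i ≤ j, where j ≥ 2.
Then T_{j+1} = 10T_j − 21T_{j−1} = 10·(3^j − 2·7^j) − 21·(3^{j−1} − 2·7^{j−1}) = (10·3 − 21)3^{j−1} − 2·(10·7 − 21)7^{j−1} = 9·3^{j−1} − 98·7^{j−1} = 3^{j+1} − 2·7^{j+1}.
Hence T_n = 3^n − 2·7^n for every n ≥ 1, by strong induction.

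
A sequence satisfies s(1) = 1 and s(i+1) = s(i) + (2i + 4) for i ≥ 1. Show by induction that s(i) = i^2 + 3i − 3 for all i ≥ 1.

Base case: s(1) = 1, and 1^2 + 3·1 − 3 = 1.
Assume s(k) = k^2 + 3k − 3.
Then s(k+1) = s(k) + (2k + 4) = (k^2 + 3k − 3) + (2k + 4) = k^2 + 5k + 1,
and (k+1)^2 + 3·(k+1) − 3 = k^2 + 5k + 1.
Hence s(i) = i^2 + 3i − 3 for every i ≥ 1, by induction.

s(i) = i^2 + 3i − 3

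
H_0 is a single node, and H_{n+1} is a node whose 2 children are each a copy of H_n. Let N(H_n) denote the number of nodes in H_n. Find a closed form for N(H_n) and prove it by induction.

Claim: N(H_n) = 2^{n+1} − 1.

Base case: N(H_0) = 1, and 2^{0+1} − 1 = 1.
Assume N(H_m) = 2^{m+1} − 1.
Then N(H_{m+1}) = 1 + 2N(H_m) = 1 + 2(2^{m+1} − 1) = 2^{m+2} − 2 + 1 = 2^{m+2} − 1.
Hence N(H_n) = 2^{n+1} − 1 for every n ≥ 0, by induction.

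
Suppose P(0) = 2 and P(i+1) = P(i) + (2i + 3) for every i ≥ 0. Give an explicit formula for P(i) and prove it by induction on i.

Claim: P(i) = i^2 + 2i + 2.

Base case: P(0) = 2, and 0^2 + 2·0 + 2 = 2.
Assume P(k) = k^2 + 2k + 2.
Then P(k+1) = P(k) + (2k + 3) = (k^2 + 2k + 2) + (2k + 3) = k^2 + 4k + 5,
and (k+1)^2 + 2·(k+1) + 2 = k^2 + 4k + 5.
By induction, P(i) = i^2 + 2i + 2 for all i ≥ 0.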